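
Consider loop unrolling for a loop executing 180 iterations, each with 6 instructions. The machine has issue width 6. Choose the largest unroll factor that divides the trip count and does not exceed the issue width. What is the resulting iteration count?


Largest divisor of 180 <= 6 is 6
New iterations = 180 / 6 = 30

30


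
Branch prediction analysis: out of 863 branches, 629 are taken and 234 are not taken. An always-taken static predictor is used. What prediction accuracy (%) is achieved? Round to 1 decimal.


Predictor: always-taken
Correct predictions = 629
Accuracy = 629 / 863 * 100 = 72.9%

72.9


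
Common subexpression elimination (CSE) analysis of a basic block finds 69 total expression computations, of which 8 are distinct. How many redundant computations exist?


CSE count = total expressions - unique expressions
= 69 - 8 = 61

61


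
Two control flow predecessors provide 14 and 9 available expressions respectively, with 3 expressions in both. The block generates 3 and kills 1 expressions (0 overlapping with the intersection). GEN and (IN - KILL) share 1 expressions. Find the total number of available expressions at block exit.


IN = intersection of predecessors = 3
IN - KILL = 3 - 0 = 3
|OUT| = |GEN| + |IN - KILL| - |GEN ∩ (IN - KILL)| = 3 + 3 - 1 = 5

5


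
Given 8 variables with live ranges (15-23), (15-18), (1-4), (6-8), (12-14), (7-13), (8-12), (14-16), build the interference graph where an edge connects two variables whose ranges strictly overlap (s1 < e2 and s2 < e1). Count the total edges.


Check all pairs for overlapping intervals.
Two intervals (s1,e1) and (s2,e2) overlap if s1 < e2 and s2 < e1.
v0 (15-23) vs v1..v7: overlaps v1, v7 -> 2
v1 (15-18) vs v2..v7: overlaps v7 -> 1
v2 (1-4) vs v3..v7: overlaps none -> 0
v3 (6-8) vs v4..v7: overlaps v5 -> 1
v4 (12-14) vs v5..v7: overlaps v5 -> 1
v5 (7-13) vs v6..v7: overlaps v6 -> 1
v6 (8-12) vs v7: overlaps none -> 0
Total overlapping pairs = 2 + 1 + 0 + 1 + 1 + 1 + 0 = 6

6


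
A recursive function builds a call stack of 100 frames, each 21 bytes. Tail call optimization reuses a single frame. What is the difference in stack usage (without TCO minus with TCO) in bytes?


Without TCO: 100 * 21 = 2100 bytes
With TCO: reuse 1 frame = 21 bytes
Savings = 2100 - 21 = 2079

2079


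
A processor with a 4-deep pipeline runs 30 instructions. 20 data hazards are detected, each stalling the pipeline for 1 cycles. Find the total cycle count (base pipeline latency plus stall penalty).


Base cycles = 4 + 30 - 1 = 33
Total stalls = 20 * 1 = 20
Total = 33 + 20 = 53

53


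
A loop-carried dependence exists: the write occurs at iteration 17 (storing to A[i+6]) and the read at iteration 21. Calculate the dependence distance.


Distance = read iteration - write iteration
= 21 - 17 = 4

4


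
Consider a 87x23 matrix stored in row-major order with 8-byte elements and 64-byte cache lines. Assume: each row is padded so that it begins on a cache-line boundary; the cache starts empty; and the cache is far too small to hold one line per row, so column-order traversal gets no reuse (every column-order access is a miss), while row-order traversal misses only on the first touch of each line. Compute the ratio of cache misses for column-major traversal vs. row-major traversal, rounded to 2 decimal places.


Each row occupies 23 * 8 = 184 bytes and starts on a line boundary, so it spans ceil(184 / 64) = 3 cache lines.
Row-major traversal misses (one per line touched): 87 * ceil(23 * 8 / 64) = 261
Column-major traversal misses (no reuse, every access misses): 87 * 23 = 2001
Ratio = 2001 / 261 = 7.67

7.67


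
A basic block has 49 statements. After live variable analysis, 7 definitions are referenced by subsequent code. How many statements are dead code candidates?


Dead code = total statements - live definitions
= 49 - 7 = 42

42


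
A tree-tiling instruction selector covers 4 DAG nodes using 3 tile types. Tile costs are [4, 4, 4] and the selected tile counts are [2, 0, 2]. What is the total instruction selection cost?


Total cost = sum(count_i * cost_i)
= 2*4 + 0*4 + 2*4
= 16

16


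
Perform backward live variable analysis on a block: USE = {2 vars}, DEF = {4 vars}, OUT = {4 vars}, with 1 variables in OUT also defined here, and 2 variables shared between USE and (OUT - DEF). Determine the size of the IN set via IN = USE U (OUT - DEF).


OUT - DEF: 4 - 1 = 3
|IN| = |USE| + |OUT - DEF| - |USE ∩ (OUT - DEF)| = 2 + 3 - 2 = 3

3


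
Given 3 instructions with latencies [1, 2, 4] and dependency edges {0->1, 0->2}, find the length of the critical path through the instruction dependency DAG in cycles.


Compute longest path through dependency graph: dist(Ik) = max over predecessors of dist + latency(Ik).
dist(I0) = latency 1 = 1
dist(I1) = dist(I0) + 2 = 1 + 2 = 3
dist(I2) = dist(I0) + 4 = 1 + 4 = 5
Critical path = max dist = 5

5


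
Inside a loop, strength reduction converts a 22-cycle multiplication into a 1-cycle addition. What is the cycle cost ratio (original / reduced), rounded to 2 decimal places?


Ratio = mult_cost / add_cost = 22 / 1 = 22.0

22.0


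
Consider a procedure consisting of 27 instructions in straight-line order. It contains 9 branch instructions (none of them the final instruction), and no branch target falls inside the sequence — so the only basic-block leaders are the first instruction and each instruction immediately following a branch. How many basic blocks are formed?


With no in-sequence branch targets, the leaders are the first instruction plus the instruction after each branch.
Number of basic blocks = branches + 1
= 9 + 1 = 10

10


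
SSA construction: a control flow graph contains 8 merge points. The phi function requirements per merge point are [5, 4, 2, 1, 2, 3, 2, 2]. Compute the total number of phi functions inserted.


Total phi functions = sum of phi functions at each join node
= 5 + 4 + 2 + 1 + 2 + 3 + 2 + 2 = 21

21


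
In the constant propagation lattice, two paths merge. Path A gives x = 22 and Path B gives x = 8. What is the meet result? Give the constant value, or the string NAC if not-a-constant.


Meet operation: if both paths give the same constant, result is that constant; if they differ, result is NAC (not-a-constant).
Path A: 22, Path B: 8 -> differ
Result: not-a-constant -> NAC

NAC


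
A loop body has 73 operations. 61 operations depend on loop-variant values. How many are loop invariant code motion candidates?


Invariant candidates = total - loop-dependent
= 73 - 61 = 12

12


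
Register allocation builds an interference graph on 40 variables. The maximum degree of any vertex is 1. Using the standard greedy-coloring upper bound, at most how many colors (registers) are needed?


Greedy coloring never needs more than (max_degree + 1) colors: when coloring a vertex, at most max_degree neighbors are already colored.
Upper bound = 1 + 1 = 2

2


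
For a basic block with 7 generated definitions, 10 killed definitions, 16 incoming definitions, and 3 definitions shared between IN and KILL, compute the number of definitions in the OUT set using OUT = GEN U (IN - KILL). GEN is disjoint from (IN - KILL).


IN - KILL: 16 - 3 = 13 surviving definitions
OUT = GEN + surviving = 7 + 13 = 20

20


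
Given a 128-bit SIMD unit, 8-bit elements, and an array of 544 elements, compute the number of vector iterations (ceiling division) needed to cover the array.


Width = 128 / 8 = 16 elements per vector op
Iterations = ceil(544 / 16) = 34

34


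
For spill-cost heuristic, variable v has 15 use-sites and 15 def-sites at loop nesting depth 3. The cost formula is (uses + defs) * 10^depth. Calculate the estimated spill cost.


uses + defs = 15 + 15 = 30
10^3 = 1000
Spill cost = 30 * 1000 = 30000

30000


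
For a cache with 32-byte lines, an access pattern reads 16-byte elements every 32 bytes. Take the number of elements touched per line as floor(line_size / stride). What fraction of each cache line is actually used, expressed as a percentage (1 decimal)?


Elements per cache line = floor(32 / 32) = 1
Bytes used = 1 * 16 = 16
Utilization = 16 / 32 * 100 = 50.0%

50.0


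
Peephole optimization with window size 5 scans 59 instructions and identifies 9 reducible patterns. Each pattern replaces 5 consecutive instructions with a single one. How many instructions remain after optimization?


Each match removes 4 instructions.
Total removed = 9 * 4 = 36
Remaining = 59 - 36 = 23

23


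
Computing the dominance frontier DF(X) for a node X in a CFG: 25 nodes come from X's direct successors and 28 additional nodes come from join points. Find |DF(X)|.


DF(X) = direct successor contributions + join point contributions
= 25 + 28 = 53

53


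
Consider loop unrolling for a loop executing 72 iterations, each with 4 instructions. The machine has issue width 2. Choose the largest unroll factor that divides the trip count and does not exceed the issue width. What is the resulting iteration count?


Largest divisor of 72 <= 2 is 2
New iterations = 72 / 2 = 36

36


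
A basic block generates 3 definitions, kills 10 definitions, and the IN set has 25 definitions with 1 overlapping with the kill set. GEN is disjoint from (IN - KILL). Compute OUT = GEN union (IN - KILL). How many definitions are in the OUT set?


IN - KILL: 25 - 1 = 24 surviving definitions
OUT = GEN + surviving = 3 + 24 = 27

27


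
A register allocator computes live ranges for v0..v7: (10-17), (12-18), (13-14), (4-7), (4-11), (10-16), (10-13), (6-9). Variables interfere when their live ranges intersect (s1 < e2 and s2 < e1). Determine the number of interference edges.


Check all pairs for overlapping intervals.
Two intervals (s1,e1) and (s2,e2) overlap if s1 < e2 and s2 < e1.
v0 (10-17) vs v1..v7: overlaps v1, v2, v4, v5, v6 -> 5
v1 (12-18) vs v2..v7: overlaps v2, v5, v6 -> 3
v2 (13-14) vs v3..v7: overlaps v5 -> 1
v3 (4-7) vs v4..v7: overlaps v4, v7 -> 2
v4 (4-11) vs v5..v7: overlaps v5, v6, v7 -> 3
v5 (10-16) vs v6..v7: overlaps v6 -> 1
v6 (10-13) vs v7: overlaps none -> 0
Total overlapping pairs = 5 + 3 + 1 + 2 + 3 + 1 + 0 = 15

15


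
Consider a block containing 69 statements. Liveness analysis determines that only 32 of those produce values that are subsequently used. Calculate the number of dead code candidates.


Dead code = total statements - live definitions
= 69 - 32 = 37

37


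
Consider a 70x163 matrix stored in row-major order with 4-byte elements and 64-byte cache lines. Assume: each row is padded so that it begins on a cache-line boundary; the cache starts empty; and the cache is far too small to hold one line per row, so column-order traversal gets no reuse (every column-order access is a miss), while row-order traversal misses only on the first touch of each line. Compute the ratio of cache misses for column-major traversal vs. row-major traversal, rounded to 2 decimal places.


Each row occupies 163 * 4 = 652 bytes and starts on a line boundary, so it spans ceil(652 / 64) = 11 cache lines.
Row-major traversal misses (one per line touched): 70 * ceil(163 * 4 / 64) = 770
Column-major traversal misses (no reuse, every access misses): 70 * 163 = 11410
Ratio = 11410 / 770 = 14.82

14.82


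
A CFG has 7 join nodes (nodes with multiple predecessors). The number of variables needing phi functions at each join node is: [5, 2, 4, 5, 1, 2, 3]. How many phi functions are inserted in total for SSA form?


Total phi functions = sum of phi functions at each join node
= 5 + 2 + 4 + 5 + 1 + 2 + 3 = 22

22


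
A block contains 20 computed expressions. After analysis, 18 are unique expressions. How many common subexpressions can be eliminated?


CSE count = total expressions - unique expressions
= 20 - 18 = 2

2


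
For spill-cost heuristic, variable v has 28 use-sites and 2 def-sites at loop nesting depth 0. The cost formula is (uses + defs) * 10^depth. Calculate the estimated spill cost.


uses + defs = 28 + 2 = 30
10^0 = 1
Spill cost = 30 * 1 = 30

30


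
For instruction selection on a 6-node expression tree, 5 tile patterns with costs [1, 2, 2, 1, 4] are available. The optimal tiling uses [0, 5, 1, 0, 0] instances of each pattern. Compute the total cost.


Total cost = sum(count_i * cost_i)
= 0*1 + 5*2 + 1*2 + 0*1 + 0*4
= 12

12


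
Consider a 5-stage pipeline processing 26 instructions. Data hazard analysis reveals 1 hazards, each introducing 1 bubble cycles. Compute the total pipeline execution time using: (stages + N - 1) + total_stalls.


Base cycles = 5 + 26 - 1 = 30
Total stalls = 1 * 1 = 1
Total = 30 + 1 = 31

31


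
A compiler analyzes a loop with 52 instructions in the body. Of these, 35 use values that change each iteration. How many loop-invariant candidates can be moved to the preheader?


Invariant candidates = total - loop-dependent
= 52 - 35 = 17

17


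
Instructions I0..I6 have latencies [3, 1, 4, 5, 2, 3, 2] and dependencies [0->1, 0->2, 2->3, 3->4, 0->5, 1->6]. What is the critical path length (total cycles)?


Compute longest path through dependency graph: dist(Ik) = max over predecessors of dist + latency(Ik).
dist(I0) = latency 3 = 3
dist(I1) = dist(I0) + 1 = 3 + 1 = 4
dist(I2) = dist(I0) + 4 = 3 + 4 = 7
dist(I3) = dist(I2) + 5 = 7 + 5 = 12
dist(I4) = dist(I3) + 2 = 12 + 2 = 14
dist(I5) = dist(I0) + 3 = 3 + 3 = 6
dist(I6) = dist(I1) + 2 = 4 + 2 = 6
Critical path = max dist = 14

14


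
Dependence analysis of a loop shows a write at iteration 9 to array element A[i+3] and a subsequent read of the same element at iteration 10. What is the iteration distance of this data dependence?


Distance = read iteration - write iteration
= 10 - 9 = 1

1


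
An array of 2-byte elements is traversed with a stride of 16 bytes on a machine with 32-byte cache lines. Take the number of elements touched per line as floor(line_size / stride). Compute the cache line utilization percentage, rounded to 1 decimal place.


Elements per cache line = floor(32 / 16) = 2
Bytes used = 2 * 2 = 4
Utilization = 4 / 32 * 100 = 12.5%

12.5


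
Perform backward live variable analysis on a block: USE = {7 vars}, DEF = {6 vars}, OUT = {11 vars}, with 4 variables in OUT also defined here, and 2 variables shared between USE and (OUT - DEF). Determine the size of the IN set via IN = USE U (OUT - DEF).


OUT - DEF: 11 - 4 = 7
|IN| = |USE| + |OUT - DEF| - |USE ∩ (OUT - DEF)| = 7 + 7 - 2 = 12

12


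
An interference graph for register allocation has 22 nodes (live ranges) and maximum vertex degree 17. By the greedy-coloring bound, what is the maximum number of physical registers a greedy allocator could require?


Greedy coloring never needs more than (max_degree + 1) colors: when coloring a vertex, at most max_degree neighbors are already colored.
Upper bound = 17 + 1 = 18

18


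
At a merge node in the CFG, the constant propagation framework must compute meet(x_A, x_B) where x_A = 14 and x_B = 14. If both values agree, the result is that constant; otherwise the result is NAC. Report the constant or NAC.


Meet operation: if both paths give the same constant, result is that constant; if they differ, result is NAC (not-a-constant).
Path A: 14, Path B: 14 -> equal
Result: constant -> 14

14


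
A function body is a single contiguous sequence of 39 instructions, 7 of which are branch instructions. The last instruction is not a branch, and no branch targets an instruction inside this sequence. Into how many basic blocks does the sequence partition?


With no in-sequence branch targets, the leaders are the first instruction plus the instruction after each branch.
Number of basic blocks = branches + 1
= 7 + 1 = 8

8


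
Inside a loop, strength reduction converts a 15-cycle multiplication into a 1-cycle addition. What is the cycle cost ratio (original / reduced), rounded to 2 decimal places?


Ratio = mult_cost / add_cost = 15 / 1 = 15.0

15.0


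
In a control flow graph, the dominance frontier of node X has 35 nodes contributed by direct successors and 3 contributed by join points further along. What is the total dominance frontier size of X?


DF(X) = direct successor contributions + join point contributions
= 35 + 3 = 38

38


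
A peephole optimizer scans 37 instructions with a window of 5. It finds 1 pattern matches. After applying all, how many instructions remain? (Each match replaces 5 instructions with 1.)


Each match removes 4 instructions.
Total removed = 1 * 4 = 4
Remaining = 37 - 4 = 33

33


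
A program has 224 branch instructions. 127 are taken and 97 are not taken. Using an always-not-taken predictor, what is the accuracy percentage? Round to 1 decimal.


Predictor: always-not-taken
Correct predictions = 97
Accuracy = 97 / 224 * 100 = 43.3%

43.3


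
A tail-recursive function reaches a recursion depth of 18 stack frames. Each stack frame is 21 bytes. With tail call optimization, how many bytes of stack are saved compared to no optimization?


Without TCO: 18 * 21 = 378 bytes
With TCO: reuse 1 frame = 21 bytes
Savings = 378 - 21 = 357

357


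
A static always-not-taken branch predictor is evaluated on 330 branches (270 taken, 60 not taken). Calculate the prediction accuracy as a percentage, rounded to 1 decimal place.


Predictor: always-not-taken
Correct predictions = 60
Accuracy = 60 / 330 * 100 = 18.2%

18.2


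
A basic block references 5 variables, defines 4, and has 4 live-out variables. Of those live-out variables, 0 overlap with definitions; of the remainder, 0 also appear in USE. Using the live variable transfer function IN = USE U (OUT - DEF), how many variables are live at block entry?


OUT - DEF: 4 - 0 = 4
|IN| = |USE| + |OUT - DEF| - |USE ∩ (OUT - DEF)| = 5 + 4 - 0 = 9

9


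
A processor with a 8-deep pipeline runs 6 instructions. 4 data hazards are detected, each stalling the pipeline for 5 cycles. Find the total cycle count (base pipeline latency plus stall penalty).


Base cycles = 8 + 6 - 1 = 13
Total stalls = 4 * 5 = 20
Total = 13 + 20 = 33

33


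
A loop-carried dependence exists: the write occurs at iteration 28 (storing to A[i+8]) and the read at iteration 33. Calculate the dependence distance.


Distance = read iteration - write iteration
= 33 - 28 = 5

5


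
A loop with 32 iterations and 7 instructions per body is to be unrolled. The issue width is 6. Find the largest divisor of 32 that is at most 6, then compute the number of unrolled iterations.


Largest divisor of 32 <= 6 is 4
New iterations = 32 / 4 = 8

8


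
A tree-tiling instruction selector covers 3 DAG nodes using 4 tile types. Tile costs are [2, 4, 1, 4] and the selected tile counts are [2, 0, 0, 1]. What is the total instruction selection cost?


Total cost = sum(count_i * cost_i)
= 2*2 + 0*4 + 0*1 + 1*4
= 8

8


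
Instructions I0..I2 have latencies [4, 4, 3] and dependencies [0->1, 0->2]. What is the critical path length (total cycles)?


Compute longest path through dependency graph: dist(Ik) = max over predecessors of dist + latency(Ik).
dist(I0) = latency 4 = 4
dist(I1) = dist(I0) + 4 = 4 + 4 = 8
dist(I2) = dist(I0) + 3 = 4 + 3 = 7
Critical path = max dist = 8

8


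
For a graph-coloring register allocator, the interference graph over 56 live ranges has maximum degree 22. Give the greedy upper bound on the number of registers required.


Greedy coloring never needs more than (max_degree + 1) colors: when coloring a vertex, at most max_degree neighbors are already colored.
Upper bound = 22 + 1 = 23

23


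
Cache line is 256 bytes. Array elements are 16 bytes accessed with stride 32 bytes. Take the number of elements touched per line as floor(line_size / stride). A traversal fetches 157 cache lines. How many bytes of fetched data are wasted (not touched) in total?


Elements per line = floor(256 / 32) = 8
Bytes used per line = 8 * 16 = 128
Wasted per line = 256 - 128 = 128
Total wasted = 128 * 157 = 20096

20096


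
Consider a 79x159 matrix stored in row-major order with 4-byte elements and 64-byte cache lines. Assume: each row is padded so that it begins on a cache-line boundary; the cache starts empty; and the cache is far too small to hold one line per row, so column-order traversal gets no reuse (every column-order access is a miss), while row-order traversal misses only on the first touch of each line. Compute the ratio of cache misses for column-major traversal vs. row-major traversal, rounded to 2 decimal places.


Each row occupies 159 * 4 = 636 bytes and starts on a line boundary, so it spans ceil(636 / 64) = 10 cache lines.
Row-major traversal misses (one per line touched): 79 * ceil(159 * 4 / 64) = 790
Column-major traversal misses (no reuse, every access misses): 79 * 159 = 12561
Ratio = 12561 / 790 = 15.9

15.9


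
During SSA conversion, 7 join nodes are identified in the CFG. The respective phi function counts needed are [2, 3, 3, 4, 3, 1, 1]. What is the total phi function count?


Total phi functions = sum of phi functions at each join node
= 2 + 3 + 3 + 4 + 3 + 1 + 1 = 17

17


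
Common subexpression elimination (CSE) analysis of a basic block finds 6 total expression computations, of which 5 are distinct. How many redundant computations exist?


CSE count = total expressions - unique expressions
= 6 - 5 = 1

1


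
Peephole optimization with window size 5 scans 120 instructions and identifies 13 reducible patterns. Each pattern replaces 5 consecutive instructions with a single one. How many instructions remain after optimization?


Each match removes 4 instructions.
Total removed = 13 * 4 = 52
Remaining = 120 - 52 = 68

68


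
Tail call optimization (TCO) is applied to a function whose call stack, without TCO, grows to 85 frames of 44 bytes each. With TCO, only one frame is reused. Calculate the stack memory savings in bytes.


Without TCO: 85 * 44 = 3740 bytes
With TCO: reuse 1 frame = 44 bytes
Savings = 3740 - 44 = 3696

3696


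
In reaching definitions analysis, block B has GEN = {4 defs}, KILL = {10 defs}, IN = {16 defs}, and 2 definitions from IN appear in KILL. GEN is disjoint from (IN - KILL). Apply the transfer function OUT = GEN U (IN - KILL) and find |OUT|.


IN - KILL: 16 - 2 = 14 surviving definitions
OUT = GEN + surviving = 4 + 14 = 18

18


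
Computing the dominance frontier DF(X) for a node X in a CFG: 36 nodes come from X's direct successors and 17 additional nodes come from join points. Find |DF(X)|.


DF(X) = direct successor contributions + join point contributions
= 36 + 17 = 53

53


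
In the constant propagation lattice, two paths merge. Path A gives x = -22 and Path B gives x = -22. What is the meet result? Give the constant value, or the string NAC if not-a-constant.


Meet operation: if both paths give the same constant, result is that constant; if they differ, result is NAC (not-a-constant).
Path A: -22, Path B: -22 -> equal
Result: constant -> -22

-22


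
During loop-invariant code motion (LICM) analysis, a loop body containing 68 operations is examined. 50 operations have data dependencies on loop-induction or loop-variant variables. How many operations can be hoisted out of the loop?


Invariant candidates = total - loop-dependent
= 68 - 50 = 18

18


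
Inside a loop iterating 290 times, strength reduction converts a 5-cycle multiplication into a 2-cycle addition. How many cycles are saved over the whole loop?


Per-iteration saving = 5 - 2 = 3
Total saved = 290 * 3 = 870

870


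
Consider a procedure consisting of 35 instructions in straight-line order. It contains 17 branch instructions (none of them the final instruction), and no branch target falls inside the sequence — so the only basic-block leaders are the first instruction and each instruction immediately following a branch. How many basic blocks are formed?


With no in-sequence branch targets, the leaders are the first instruction plus the instruction after each branch.
Number of basic blocks = branches + 1
= 17 + 1 = 18

18


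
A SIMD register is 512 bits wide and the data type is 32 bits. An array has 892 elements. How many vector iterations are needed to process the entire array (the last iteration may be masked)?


Width = 512 / 32 = 16 elements per vector op
Iterations = ceil(892 / 16) = 56

56


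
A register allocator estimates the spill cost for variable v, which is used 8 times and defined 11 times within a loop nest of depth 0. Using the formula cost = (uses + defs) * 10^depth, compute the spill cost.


uses + defs = 8 + 11 = 19
10^0 = 1
Spill cost = 19 * 1 = 19

19


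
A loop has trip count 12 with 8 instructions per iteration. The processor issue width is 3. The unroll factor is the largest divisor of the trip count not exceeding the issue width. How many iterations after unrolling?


Largest divisor of 12 <= 3 is 3
New iterations = 12 / 3 = 4

4


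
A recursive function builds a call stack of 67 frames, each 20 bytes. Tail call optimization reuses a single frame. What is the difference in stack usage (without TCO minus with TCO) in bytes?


Without TCO: 67 * 20 = 1340 bytes
With TCO: reuse 1 frame = 20 bytes
Savings = 1340 - 20 = 1320

1320


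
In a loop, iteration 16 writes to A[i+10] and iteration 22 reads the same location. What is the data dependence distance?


Distance = read iteration - write iteration
= 22 - 16 = 6

6


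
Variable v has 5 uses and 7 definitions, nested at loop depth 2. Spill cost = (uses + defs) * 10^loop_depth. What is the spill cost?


uses + defs = 5 + 7 = 12
10^2 = 100
Spill cost = 12 * 100 = 1200

1200


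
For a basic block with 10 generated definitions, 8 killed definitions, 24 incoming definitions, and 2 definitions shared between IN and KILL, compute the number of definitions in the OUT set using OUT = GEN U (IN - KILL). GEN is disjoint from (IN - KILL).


IN - KILL: 24 - 2 = 22 surviving definitions
OUT = GEN + surviving = 10 + 22 = 32

32


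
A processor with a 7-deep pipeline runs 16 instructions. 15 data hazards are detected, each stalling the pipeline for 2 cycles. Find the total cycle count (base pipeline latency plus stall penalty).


Base cycles = 7 + 16 - 1 = 22
Total stalls = 15 * 2 = 30
Total = 22 + 30 = 52

52


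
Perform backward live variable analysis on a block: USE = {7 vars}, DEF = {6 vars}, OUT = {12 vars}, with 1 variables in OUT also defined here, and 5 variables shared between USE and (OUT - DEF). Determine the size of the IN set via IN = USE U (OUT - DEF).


OUT - DEF: 12 - 1 = 11
|IN| = |USE| + |OUT - DEF| - |USE ∩ (OUT - DEF)| = 7 + 11 - 5 = 13

13


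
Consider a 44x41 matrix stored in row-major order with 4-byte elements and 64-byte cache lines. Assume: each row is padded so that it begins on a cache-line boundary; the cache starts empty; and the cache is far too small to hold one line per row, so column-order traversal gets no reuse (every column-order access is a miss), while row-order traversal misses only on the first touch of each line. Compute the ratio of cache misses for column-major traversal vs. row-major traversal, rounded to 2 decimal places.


Each row occupies 41 * 4 = 164 bytes and starts on a line boundary, so it spans ceil(164 / 64) = 3 cache lines.
Row-major traversal misses (one per line touched): 44 * ceil(41 * 4 / 64) = 132
Column-major traversal misses (no reuse, every access misses): 44 * 41 = 1804
Ratio = 1804 / 132 = 13.67

13.67


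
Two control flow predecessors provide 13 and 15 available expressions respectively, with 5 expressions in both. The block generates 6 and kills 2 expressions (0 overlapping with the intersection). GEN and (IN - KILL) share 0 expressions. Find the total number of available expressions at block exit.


IN = intersection of predecessors = 5
IN - KILL = 5 - 0 = 5
|OUT| = |GEN| + |IN - KILL| - |GEN ∩ (IN - KILL)| = 6 + 5 - 0 = 11

11


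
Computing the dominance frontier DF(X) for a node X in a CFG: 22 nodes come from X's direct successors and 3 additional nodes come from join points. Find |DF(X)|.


DF(X) = direct successor contributions + join point contributions
= 22 + 3 = 25

25


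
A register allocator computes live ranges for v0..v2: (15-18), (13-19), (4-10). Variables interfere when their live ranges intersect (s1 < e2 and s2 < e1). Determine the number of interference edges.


Check all pairs for overlapping intervals.
Two intervals (s1,e1) and (s2,e2) overlap if s1 < e2 and s2 < e1.
v0 (15-18) vs v1..v2: overlaps v1 -> 1
v1 (13-19) vs v2: overlaps none -> 0
Total overlapping pairs = 1 + 0 = 1

1


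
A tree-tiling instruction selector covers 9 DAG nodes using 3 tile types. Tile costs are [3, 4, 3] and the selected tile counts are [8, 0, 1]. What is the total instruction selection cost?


Total cost = sum(count_i * cost_i)
= 8*3 + 0*4 + 1*3
= 27

27


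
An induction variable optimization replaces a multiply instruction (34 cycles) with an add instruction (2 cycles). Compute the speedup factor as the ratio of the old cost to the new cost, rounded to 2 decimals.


Ratio = mult_cost / add_cost = 34 / 2 = 17.0

17.0


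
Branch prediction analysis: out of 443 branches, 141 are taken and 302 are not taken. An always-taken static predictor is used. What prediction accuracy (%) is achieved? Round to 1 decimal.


Predictor: always-taken
Correct predictions = 141
Accuracy = 141 / 443 * 100 = 31.8%

31.8


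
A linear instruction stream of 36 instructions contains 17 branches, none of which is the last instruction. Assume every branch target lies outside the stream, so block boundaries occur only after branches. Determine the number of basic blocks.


With no in-sequence branch targets, the leaders are the first instruction plus the instruction after each branch.
Number of basic blocks = branches + 1
= 17 + 1 = 18

18


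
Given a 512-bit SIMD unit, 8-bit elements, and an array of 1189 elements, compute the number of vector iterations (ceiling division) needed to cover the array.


Width = 512 / 8 = 64 elements per vector op
Iterations = ceil(1189 / 64) = 19

19


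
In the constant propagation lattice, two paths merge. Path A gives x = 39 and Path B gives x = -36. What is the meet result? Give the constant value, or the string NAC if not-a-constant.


Meet operation: if both paths give the same constant, result is that constant; if they differ, result is NAC (not-a-constant).
Path A: 39, Path B: -36 -> differ
Result: not-a-constant -> NAC

NAC


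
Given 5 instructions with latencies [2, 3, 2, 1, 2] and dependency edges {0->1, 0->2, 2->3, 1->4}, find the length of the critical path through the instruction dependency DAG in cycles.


Compute longest path through dependency graph: dist(Ik) = max over predecessors of dist + latency(Ik).
dist(I0) = latency 2 = 2
dist(I1) = dist(I0) + 3 = 2 + 3 = 5
dist(I2) = dist(I0) + 2 = 2 + 2 = 4
dist(I3) = dist(I2) + 1 = 4 + 1 = 5
dist(I4) = dist(I1) + 2 = 5 + 2 = 7
Critical path = max dist = 7

7


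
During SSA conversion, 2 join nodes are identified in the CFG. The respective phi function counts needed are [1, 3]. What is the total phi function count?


Total phi functions = sum of phi functions at each join node
= 1 + 3 = 4

4


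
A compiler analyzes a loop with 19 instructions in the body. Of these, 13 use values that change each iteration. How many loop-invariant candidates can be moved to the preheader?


Invariant candidates = total - loop-dependent
= 19 - 13 = 6

6


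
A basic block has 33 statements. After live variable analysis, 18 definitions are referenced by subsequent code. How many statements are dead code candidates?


Dead code = total statements - live definitions
= 33 - 18 = 15

15


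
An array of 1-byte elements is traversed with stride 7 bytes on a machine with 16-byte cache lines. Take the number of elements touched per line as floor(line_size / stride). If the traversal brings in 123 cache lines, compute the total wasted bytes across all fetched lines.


Elements per line = floor(16 / 7) = 2
Bytes used per line = 2 * 1 = 2
Wasted per line = 16 - 2 = 14
Total wasted = 14 * 123 = 1722

1722


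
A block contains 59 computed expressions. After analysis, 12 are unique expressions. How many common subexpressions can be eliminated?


CSE count = total expressions - unique expressions
= 59 - 12 = 47

47


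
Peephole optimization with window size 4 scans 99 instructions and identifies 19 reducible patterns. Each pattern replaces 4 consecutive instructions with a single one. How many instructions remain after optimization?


Each match removes 3 instructions.
Total removed = 19 * 3 = 57
Remaining = 99 - 57 = 42

42


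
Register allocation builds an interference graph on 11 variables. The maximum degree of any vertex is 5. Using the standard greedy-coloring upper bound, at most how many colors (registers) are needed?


Greedy coloring never needs more than (max_degree + 1) colors: when coloring a vertex, at most max_degree neighbors are already colored.
Upper bound = 5 + 1 = 6

6


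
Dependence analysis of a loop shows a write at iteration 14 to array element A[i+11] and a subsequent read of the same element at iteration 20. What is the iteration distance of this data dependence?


Distance = read iteration - write iteration
= 20 - 14 = 6

6


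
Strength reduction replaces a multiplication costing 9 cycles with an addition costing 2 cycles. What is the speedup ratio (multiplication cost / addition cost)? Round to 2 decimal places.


Ratio = mult_cost / add_cost = 9 / 2 = 4.5

4.5


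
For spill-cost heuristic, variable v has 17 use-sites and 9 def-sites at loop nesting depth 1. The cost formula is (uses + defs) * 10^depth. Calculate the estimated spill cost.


uses + defs = 17 + 9 = 26
10^1 = 10
Spill cost = 26 * 10 = 260

260


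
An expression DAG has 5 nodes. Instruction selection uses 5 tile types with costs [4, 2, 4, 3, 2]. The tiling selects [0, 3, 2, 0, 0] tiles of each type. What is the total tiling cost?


Total cost = sum(count_i * cost_i)
= 0*4 + 3*2 + 2*4 + 0*3 + 0*2
= 14

14


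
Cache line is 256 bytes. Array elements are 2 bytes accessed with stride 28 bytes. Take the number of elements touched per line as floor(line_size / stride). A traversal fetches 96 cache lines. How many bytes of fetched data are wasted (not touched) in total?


Elements per line = floor(256 / 28) = 9
Bytes used per line = 9 * 2 = 18
Wasted per line = 256 - 18 = 238
Total wasted = 238 * 96 = 22848

22848


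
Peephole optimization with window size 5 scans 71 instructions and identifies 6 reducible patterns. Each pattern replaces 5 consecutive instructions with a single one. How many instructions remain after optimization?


Each match removes 4 instructions.
Total removed = 6 * 4 = 24
Remaining = 71 - 24 = 47

47


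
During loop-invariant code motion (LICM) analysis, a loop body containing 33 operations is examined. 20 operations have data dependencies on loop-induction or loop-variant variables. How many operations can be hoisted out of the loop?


Invariant candidates = total - loop-dependent
= 33 - 20 = 13

13


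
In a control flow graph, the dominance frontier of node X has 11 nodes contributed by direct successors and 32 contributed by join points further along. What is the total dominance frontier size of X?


DF(X) = direct successor contributions + join point contributions
= 11 + 32 = 43

43


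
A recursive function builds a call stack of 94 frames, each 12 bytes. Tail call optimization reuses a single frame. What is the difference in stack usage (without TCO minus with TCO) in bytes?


Without TCO: 94 * 12 = 1128 bytes
With TCO: reuse 1 frame = 12 bytes
Savings = 1128 - 12 = 1116

1116


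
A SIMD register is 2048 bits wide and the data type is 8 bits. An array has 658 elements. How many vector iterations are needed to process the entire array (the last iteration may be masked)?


Width = 2048 / 8 = 256 elements per vector op
Iterations = ceil(658 / 256) = 3

3


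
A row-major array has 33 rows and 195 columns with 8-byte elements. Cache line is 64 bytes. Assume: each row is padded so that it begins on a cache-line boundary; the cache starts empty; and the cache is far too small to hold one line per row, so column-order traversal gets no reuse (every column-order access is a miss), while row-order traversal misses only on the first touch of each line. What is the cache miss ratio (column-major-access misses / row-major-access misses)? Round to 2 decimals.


Each row occupies 195 * 8 = 1560 bytes and starts on a line boundary, so it spans ceil(1560 / 64) = 25 cache lines.
Row-major traversal misses (one per line touched): 33 * ceil(195 * 8 / 64) = 825
Column-major traversal misses (no reuse, every access misses): 33 * 195 = 6435
Ratio = 6435 / 825 = 7.8

7.8


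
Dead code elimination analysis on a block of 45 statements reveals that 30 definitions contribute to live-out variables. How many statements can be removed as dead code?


Dead code = total statements - live definitions
= 45 - 30 = 15

15


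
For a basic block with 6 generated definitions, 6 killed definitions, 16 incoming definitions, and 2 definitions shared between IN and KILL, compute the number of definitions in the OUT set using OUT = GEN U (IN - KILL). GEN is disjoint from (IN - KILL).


IN - KILL: 16 - 2 = 14 surviving definitions
OUT = GEN + surviving = 6 + 14 = 20

20


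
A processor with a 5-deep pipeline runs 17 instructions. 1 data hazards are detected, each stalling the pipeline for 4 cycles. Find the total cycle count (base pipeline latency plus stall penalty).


Base cycles = 5 + 17 - 1 = 21
Total stalls = 1 * 4 = 4
Total = 21 + 4 = 25

25


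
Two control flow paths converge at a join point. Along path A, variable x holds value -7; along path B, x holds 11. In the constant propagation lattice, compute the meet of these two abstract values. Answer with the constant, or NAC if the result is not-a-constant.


Meet operation: if both paths give the same constant, result is that constant; if they differ, result is NAC (not-a-constant).
Path A: -7, Path B: 11 -> differ
Result: not-a-constant -> NAC

NAC


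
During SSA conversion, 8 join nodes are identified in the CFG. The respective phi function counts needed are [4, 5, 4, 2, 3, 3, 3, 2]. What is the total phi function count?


Total phi functions = sum of phi functions at each join node
= 4 + 5 + 4 + 2 + 3 + 3 + 3 + 2 = 26

26


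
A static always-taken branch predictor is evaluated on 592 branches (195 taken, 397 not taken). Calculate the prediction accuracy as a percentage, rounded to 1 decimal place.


Predictor: always-taken
Correct predictions = 195
Accuracy = 195 / 592 * 100 = 32.9%

32.9


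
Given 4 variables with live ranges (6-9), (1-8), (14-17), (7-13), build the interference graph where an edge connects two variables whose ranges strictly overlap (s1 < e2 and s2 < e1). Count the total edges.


Check all pairs for overlapping intervals.
Two intervals (s1,e1) and (s2,e2) overlap if s1 < e2 and s2 < e1.
v0 (6-9) vs v1..v3: overlaps v1, v3 -> 2
v1 (1-8) vs v2..v3: overlaps v3 -> 1
v2 (14-17) vs v3: overlaps none -> 0
Total overlapping pairs = 2 + 1 + 0 = 3

3


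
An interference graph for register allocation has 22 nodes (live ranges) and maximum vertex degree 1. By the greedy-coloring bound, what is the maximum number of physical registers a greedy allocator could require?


Greedy coloring never needs more than (max_degree + 1) colors: when coloring a vertex, at most max_degree neighbors are already colored.
Upper bound = 1 + 1 = 2

2


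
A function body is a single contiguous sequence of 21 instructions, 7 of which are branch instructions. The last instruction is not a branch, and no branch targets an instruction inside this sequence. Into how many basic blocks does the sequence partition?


With no in-sequence branch targets, the leaders are the first instruction plus the instruction after each branch.
Number of basic blocks = branches + 1
= 7 + 1 = 8

8
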